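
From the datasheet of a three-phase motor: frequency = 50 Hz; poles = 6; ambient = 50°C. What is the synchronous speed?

1000 rpm

n_s = 120f/p = 120×50/6 = 1000 rpm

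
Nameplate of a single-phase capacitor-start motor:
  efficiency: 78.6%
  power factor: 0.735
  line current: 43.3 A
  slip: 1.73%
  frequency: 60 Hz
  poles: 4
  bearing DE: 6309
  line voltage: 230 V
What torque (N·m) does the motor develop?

31.1 N·m

P_in = V·I·cosφ = 230 × 43.3 × 0.735 = 7320 W
P_out = η·P_in = 0.786 × 7320 = 5754 W
n_s = 120×60/4 = 1800 rpm; n = 1800×(1−0.0173) = 1769 rpm
ω = 2π×1769/60 = 185.2 rad/s
τ = P_out/ω = 5754/185.2 = 31.1 N·m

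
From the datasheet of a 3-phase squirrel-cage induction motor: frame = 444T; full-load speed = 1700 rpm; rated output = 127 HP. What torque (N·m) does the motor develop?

532 N·m

P_out = 127 × 746 = 94742 W
ω = 2π × 1700/60 = 178 rad/s
τ = P_out/ω = 94742/178 = 532 N·m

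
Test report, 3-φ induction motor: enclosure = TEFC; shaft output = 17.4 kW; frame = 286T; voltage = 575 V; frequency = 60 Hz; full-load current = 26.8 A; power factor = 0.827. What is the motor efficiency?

P_out = 17.4 kW = 17400 W
P_in = √3·V_L·I_L·cosφ = 1.732 × 575 × 26.8 × 0.827 = 22073 W
η = P_out / P_in = 17400 / 22073 = 0.788 = 78.8%

78.8 %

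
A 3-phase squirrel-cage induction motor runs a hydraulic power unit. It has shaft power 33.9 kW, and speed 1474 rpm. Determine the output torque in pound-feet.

162 lb·ft

ω = 2π × 1474/60 = 154.4 rad/s
τ = P/ω = 33900/154.4 = 219.6 N·m
In lb·ft: 219.6/1.356 = 162 lb·ft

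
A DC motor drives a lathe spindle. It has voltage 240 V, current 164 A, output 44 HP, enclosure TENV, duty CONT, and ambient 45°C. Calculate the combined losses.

6.54 kW

P_in = V·I = 240×164 = 39360 W
P_out = 44×746 = 32824 W
Losses = P_in − P_out = 39360 − 32824 = 6536 W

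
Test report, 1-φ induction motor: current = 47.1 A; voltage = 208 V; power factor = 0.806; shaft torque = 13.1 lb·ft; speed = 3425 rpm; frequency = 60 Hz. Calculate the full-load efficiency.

80.7 %

τ = 13.1 lb·ft × 1.356 = 17.76 N·m
ω = 2π × 3425/60 = 358.7 rad/s; P_out = τω = 17.76 × 358.7 = 6371 W
P_in = V·I·cosφ = 208 × 47.1 × 0.806 = 7896 W
η = P_out / P_in = 6371 / 7896 = 0.807 = 80.7%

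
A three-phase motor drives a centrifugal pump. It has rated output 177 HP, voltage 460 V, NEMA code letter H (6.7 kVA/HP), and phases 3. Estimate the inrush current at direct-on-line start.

1490 A

S_LR = 6.7 × 177 = 1185.9 kVA
I_LR = S_LR/(√3·V_L) = 1185900/(1.732×460) = 1490 A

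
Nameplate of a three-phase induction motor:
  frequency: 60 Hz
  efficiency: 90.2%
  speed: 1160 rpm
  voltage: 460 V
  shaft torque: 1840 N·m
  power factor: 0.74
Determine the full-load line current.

ω = 2π×1160/60 = 121.5 rad/s; P_out = τω = 1840 × 121.5 = 223560 W
P_in = P_out / η = 223560 / 0.902 = 247849 W
I_L = P_in / (√3·V_L·cosφ) = 247849 / (1.732 × 460 × 0.74) = 420 A

420 A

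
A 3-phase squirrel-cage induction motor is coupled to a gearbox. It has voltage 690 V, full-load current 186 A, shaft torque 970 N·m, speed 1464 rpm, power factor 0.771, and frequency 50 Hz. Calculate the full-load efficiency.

86.8 %

ω = 2π × 1464/60 = 153.3 rad/s; P_out = τω = 970 × 153.3 = 148701 W
P_in = √3·V_L·I_L·cosφ = 1.732 × 690 × 186 × 0.771 = 171382 W
η = P_out / P_in = 148701 / 171382 = 0.868 = 86.8%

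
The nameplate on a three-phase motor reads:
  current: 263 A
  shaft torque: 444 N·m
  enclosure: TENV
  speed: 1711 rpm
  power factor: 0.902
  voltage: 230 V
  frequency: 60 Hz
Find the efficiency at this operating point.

ω = 2π × 1711/60 = 179.2 rad/s; P_out = τω = 444 × 179.2 = 79565 W
P_in = √3·V_L·I_L·cosφ = 1.732 × 230 × 263 × 0.902 = 94501 W
η = P_out / P_in = 79565 / 94501 = 0.842 = 84.2%

84.2 %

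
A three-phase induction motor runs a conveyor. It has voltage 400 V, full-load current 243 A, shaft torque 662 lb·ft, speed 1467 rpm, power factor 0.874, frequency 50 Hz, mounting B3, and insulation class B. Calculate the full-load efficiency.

93.7 %

τ = 662 lb·ft × 1.356 = 897.7 N·m
ω = 2π × 1467/60 = 153.6 rad/s; P_out = τω = 897.7 × 153.6 = 137887 W
P_in = √3·V_L·I_L·cosφ = 1.732 × 400 × 243 × 0.874 = 147138 W
η = P_out / P_in = 137887 / 147138 = 0.937 = 93.7%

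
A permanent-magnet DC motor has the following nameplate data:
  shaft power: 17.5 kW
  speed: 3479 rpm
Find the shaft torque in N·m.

ω = 2π × 3479/60 = 364.3 rad/s
τ = P/ω = 17500/364.3 = 48 N·m

48 N·m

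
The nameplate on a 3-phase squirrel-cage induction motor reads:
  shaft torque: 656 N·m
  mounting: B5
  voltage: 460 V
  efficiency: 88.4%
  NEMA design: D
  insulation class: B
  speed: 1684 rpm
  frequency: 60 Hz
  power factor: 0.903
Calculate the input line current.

182 A

ω = 2π×1684/60 = 176.3 rad/s; P_out = τω = 656 × 176.3 = 115653 W
P_in = P_out / η = 115653 / 0.884 = 130829 W
I_L = P_in / (√3·V_L·cosφ) = 130829 / (1.732 × 460 × 0.903) = 182 A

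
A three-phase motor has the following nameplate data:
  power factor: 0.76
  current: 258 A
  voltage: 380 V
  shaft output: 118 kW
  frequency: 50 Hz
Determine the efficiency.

91.4 %

P_out = 118 kW = 118000 W
P_in = √3·V_L·I_L·cosφ = 1.732 × 380 × 258 × 0.76 = 129052 W
η = P_out / P_in = 118000 / 129052 = 0.914 = 91.4%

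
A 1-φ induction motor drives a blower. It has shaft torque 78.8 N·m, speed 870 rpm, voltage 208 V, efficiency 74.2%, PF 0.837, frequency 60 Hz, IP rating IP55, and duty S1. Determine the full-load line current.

ω = 2π×870/60 = 91.11 rad/s; P_out = τω = 78.8 × 91.11 = 7179 W
P_in = P_out / η = 7179 / 0.742 = 9675 W
I = P_in / (V·cosφ) = 9675 / (208 × 0.837) = 55.6 A

55.6 A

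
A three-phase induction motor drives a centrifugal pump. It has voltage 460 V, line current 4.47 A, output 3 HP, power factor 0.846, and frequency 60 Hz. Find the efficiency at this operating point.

P_out = 3 × 746 = 2238 W
P_in = √3·V_L·I_L·cosφ = 1.732 × 460 × 4.47 × 0.846 = 3013 W
η = P_out / P_in = 2238 / 3013 = 0.743 = 74.3%

74.3 %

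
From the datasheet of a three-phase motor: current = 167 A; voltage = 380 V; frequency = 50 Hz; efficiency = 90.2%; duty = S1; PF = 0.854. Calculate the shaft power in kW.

84.7 kW

P_in = √3·V·I·cosφ = 1.732 × 380 × 167 × 0.854 = 93865 W
P_out = η·P_in = 0.902 × 93865 = 84666 W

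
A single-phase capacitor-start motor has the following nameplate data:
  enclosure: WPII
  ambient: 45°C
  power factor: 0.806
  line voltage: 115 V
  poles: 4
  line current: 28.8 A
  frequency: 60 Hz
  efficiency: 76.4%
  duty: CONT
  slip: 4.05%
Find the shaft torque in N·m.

P_in = V·I·cosφ = 115 × 28.8 × 0.806 = 2669 W
P_out = η·P_in = 0.764 × 2669 = 2039 W
n_s = 120×60/4 = 1800 rpm; n = 1800×(1−0.0405) = 1727 rpm
ω = 2π×1727/60 = 180.9 rad/s
τ = P_out/ω = 2039/180.9 = 11.3 N·m

11.3 N·m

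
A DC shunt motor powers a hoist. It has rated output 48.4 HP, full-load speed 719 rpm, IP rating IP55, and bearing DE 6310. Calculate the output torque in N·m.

480 N·m

P_out = 48.4 × 746 = 36106 W
ω = 2π × 719/60 = 75.29 rad/s
τ = P_out/ω = 36106/75.29 = 480 N·m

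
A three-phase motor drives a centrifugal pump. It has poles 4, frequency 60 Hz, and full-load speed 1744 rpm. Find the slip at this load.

3.11 %

n_s = 120f/p = 120×60/4 = 1800 rpm
s = (n_s − n)/n_s = (1800 − 1744)/1800 = 0.0311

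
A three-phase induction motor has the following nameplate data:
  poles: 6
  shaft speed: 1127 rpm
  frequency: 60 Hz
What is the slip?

6.08 %

n_s = 120f/p = 120×60/6 = 1200 rpm
s = (n_s − n)/n_s = (1200 − 1127)/1200 = 0.0608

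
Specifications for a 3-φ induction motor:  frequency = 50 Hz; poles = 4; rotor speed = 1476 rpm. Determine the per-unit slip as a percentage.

1.60 %

n_s = 120f/p = 120×50/4 = 1500 rpm
s = (n_s − n)/n_s = (1500 − 1476)/1500 = 0.0160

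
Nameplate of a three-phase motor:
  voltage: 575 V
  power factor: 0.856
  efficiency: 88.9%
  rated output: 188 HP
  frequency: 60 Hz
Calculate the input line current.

P_out = 188 × 746 = 140248 W
P_in = P_out / η = 140248 / 0.889 = 157759 W
I_L = P_in / (√3·V_L·cosφ) = 157759 / (1.732 × 575 × 0.856) = 185 A

185 A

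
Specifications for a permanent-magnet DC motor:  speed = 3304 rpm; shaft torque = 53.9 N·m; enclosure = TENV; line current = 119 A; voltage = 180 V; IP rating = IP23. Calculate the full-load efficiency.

87.1 %

ω = 2π × 3304/60 = 346 rad/s; P_out = τω = 53.9 × 346 = 18649 W
P_in = V·I = 180 × 119 = 21420 W
η = P_out / P_in = 18649 / 21420 = 0.871 = 87.1%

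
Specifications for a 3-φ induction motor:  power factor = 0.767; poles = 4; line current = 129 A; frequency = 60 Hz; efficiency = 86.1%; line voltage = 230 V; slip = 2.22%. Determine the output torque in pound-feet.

P_in = √3·V·I·cosφ = 1.732 × 230 × 129 × 0.767 = 39415 W
P_out = η·P_in = 0.861 × 39415 = 33936 W
n_s = 120×60/4 = 1800 rpm; n = 1800×(1−0.0222) = 1760 rpm
ω = 2π×1760/60 = 184.3 rad/s
τ = P_out/ω = 33936/184.3 = 184.1 N·m
In lb·ft: 184.1/1.356 = 136 lb·ft

136 lb·ft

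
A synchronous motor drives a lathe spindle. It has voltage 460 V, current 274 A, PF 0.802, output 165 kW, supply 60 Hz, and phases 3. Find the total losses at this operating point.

10.1 kW

P_in = √3·V·I·cosφ = 1.732×460×274×0.802 = 175078 W
P_out = 165000 W
Losses = P_in − P_out = 175078 − 165000 = 10078 W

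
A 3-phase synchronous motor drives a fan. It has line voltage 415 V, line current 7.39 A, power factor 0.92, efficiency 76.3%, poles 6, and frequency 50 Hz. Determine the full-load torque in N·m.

35.6 N·m

P_in = √3·V·I·cosφ = 1.732 × 415 × 7.39 × 0.92 = 4887 W
P_out = η·P_in = 0.763 × 4887 = 3729 W
n = n_s = 120×50/6 = 1000 rpm (synchronous)
ω = 2π×1000/60 = 104.7 rad/s
τ = P_out/ω = 3729/104.7 = 35.6 N·m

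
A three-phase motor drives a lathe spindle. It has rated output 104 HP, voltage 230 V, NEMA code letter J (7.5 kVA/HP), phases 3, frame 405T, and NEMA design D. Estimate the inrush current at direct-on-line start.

S_LR = 7.5 × 104 = 780 kVA
I_LR = S_LR/(√3·V_L) = 780000/(1.732×230) = 1960 A

1960 A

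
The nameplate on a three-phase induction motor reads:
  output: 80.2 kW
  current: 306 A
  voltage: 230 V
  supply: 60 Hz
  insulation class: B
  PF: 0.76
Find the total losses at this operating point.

P_in = √3·V·I·cosφ = 1.732×230×306×0.76 = 92643 W
P_out = 80200 W
Losses = P_in − P_out = 92643 − 80200 = 12443 W

12.4 kW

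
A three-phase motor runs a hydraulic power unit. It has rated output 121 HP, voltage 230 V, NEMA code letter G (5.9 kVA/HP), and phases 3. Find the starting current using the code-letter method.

S_LR = 5.9 × 121 = 713.9 kVA
I_LR = S_LR/(√3·V_L) = 713900/(1.732×230) = 1790 A

1790 A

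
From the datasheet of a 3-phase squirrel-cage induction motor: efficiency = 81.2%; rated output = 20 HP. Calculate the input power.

P_out = 20 × 746 = 14920 W
P_in = P_out/η = 14920/0.812 = 18374 W = 18.4 kW

18.4 kW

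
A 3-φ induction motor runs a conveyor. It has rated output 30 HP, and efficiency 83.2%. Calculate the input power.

26.9 kW

P_out = 30 × 746 = 22380 W
P_in = P_out/η = 22380/0.832 = 26899 W = 26.9 kW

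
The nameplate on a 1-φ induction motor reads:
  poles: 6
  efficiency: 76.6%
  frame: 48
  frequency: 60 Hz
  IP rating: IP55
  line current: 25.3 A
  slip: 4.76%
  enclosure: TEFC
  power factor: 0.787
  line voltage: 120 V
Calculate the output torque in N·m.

P_in = V·I·cosφ = 120 × 25.3 × 0.787 = 2389 W
P_out = η·P_in = 0.766 × 2389 = 1830 W
n_s = 120×60/6 = 1200 rpm; n = 1200×(1−0.0476) = 1143 rpm
ω = 2π×1143/60 = 119.7 rad/s
τ = P_out/ω = 1830/119.7 = 15.3 N·m

15.3 N·m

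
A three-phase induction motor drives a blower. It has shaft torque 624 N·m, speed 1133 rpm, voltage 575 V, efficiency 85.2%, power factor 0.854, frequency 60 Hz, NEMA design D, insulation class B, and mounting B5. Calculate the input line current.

102 A

ω = 2π×1133/60 = 118.6 rad/s; P_out = τω = 624 × 118.6 = 74006 W
P_in = P_out / η = 74006 / 0.852 = 86862 W
I_L = P_in / (√3·V_L·cosφ) = 86862 / (1.732 × 575 × 0.854) = 102 A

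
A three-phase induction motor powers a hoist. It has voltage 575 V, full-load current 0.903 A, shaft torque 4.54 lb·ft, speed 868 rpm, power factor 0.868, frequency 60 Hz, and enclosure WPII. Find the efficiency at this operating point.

τ = 4.54 lb·ft × 1.356 = 6.156 N·m
ω = 2π × 868/60 = 90.9 rad/s; P_out = τω = 6.156 × 90.9 = 560 W
P_in = √3·V_L·I_L·cosφ = 1.732 × 575 × 0.903 × 0.868 = 781 W
η = P_out / P_in = 560 / 781 = 0.717 = 71.7%

71.7 %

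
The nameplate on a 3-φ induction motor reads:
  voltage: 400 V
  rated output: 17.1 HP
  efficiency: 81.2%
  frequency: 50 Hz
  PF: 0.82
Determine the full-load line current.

P_out = 17.1 × 746 = 12757 W
P_in = P_out / η = 12757 / 0.812 = 15711 W
I_L = P_in / (√3·V_L·cosφ) = 15711 / (1.732 × 400 × 0.82) = 27.7 A

27.7 A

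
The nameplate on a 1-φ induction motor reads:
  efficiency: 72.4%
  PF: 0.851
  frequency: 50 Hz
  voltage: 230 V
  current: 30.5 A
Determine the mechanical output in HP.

P_in = V·I·cosφ = 230 × 30.5 × 0.851 = 5970 W
P_out = η·P_in = 0.724 × 5970 = 4322 W
= 4322/746 = 5.79 HP

5.79 HP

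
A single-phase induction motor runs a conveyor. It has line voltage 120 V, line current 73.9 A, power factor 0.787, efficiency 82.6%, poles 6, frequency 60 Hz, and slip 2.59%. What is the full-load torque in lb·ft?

P_in = V·I·cosφ = 120 × 73.9 × 0.787 = 6979 W
P_out = η·P_in = 0.826 × 6979 = 5765 W
n_s = 120×60/6 = 1200 rpm; n = 1200×(1−0.0259) = 1169 rpm
ω = 2π×1169/60 = 122.4 rad/s
τ = P_out/ω = 5765/122.4 = 47.1 N·m
In lb·ft: 47.1/1.356 = 34.7 lb·ft

34.7 lb·ft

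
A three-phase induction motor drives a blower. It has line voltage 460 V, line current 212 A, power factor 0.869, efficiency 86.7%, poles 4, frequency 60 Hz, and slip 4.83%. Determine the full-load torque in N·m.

709 N·m

P_in = √3·V·I·cosφ = 1.732 × 460 × 212 × 0.869 = 146778 W
P_out = η·P_in = 0.867 × 146778 = 127257 W
n_s = 120×60/4 = 1800 rpm; n = 1800×(1−0.0483) = 1713 rpm
ω = 2π×1713/60 = 179.4 rad/s
τ = P_out/ω = 127257/179.4 = 709 N·m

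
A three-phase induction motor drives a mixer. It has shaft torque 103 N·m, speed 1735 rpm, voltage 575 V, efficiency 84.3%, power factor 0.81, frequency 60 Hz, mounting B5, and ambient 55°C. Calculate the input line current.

27.5 A

ω = 2π×1735/60 = 181.7 rad/s; P_out = τω = 103 × 181.7 = 18715 W
P_in = P_out / η = 18715 / 0.843 = 22200 W
I_L = P_in / (√3·V_L·cosφ) = 22200 / (1.732 × 575 × 0.81) = 27.5 A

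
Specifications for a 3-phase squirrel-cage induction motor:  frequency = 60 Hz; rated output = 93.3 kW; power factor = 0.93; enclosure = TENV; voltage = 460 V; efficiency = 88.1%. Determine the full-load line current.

143 A

P_out = 93.3 kW = 93300 W
P_in = P_out / η = 93300 / 0.881 = 105902 W
I_L = P_in / (√3·V_L·cosφ) = 105902 / (1.732 × 460 × 0.93) = 143 A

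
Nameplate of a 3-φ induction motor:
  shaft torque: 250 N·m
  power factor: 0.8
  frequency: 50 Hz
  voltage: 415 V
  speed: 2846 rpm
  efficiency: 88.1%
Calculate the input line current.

147 A

ω = 2π×2846/60 = 298 rad/s; P_out = τω = 250 × 298 = 74500 W
P_in = P_out / η = 74500 / 0.881 = 84563 W
I_L = P_in / (√3·V_L·cosφ) = 84563 / (1.732 × 415 × 0.8) = 147 A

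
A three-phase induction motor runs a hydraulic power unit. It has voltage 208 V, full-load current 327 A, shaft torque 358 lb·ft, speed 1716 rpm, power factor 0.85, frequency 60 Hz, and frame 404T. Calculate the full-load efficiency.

87.1 %

τ = 358 lb·ft × 1.356 = 485.4 N·m
ω = 2π × 1716/60 = 179.7 rad/s; P_out = τω = 485.4 × 179.7 = 87226 W
P_in = √3·V_L·I_L·cosφ = 1.732 × 208 × 327 × 0.85 = 100133 W
η = P_out / P_in = 87226 / 100133 = 0.871 = 87.1%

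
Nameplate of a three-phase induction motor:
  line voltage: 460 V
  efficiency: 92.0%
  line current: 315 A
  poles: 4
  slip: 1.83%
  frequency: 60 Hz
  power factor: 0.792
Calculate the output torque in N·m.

988 N·m

P_in = √3·V·I·cosφ = 1.732 × 460 × 315 × 0.792 = 198766 W
P_out = η·P_in = 0.92 × 198766 = 182865 W
n_s = 120×60/4 = 1800 rpm; n = 1800×(1−0.0183) = 1767 rpm
ω = 2π×1767/60 = 185 rad/s
τ = P_out/ω = 182865/185 = 988 N·m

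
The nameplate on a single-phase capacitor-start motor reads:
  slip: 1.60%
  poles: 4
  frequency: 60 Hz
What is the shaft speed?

1771 rpm

n_s = 120f/p = 120×60/4 = 1800 rpm
n = n_s(1 − s) = 1800 × (1 − 0.016) = 1771 rpm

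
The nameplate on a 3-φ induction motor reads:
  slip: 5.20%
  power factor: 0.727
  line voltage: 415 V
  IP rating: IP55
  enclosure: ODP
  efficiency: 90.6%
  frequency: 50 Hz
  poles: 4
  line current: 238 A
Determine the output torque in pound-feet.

P_in = √3·V·I·cosφ = 1.732 × 415 × 238 × 0.727 = 124368 W
P_out = η·P_in = 0.906 × 124368 = 112677 W
n_s = 120×50/4 = 1500 rpm; n = 1500×(1−0.052) = 1422 rpm
ω = 2π×1422/60 = 148.9 rad/s
τ = P_out/ω = 112677/148.9 = 756.7 N·m
In lb·ft: 756.7/1.356 = 558 lb·ft

558 lb·ft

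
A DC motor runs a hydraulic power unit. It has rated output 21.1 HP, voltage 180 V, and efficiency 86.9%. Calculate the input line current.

101 A

P_out = 21.1 × 746 = 15741 W
P_in = P_out / η = 15741 / 0.869 = 18114 W
I = P_in / V = 18114 / 180 = 101 A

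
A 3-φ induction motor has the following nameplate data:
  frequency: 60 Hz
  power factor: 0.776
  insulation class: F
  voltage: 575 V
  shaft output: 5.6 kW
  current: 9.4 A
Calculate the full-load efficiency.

77.1 %

P_out = 5.6 kW = 5600 W
P_in = √3·V_L·I_L·cosφ = 1.732 × 575 × 9.4 × 0.776 = 7264 W
η = P_out / P_in = 5600 / 7264 = 0.771 = 77.1%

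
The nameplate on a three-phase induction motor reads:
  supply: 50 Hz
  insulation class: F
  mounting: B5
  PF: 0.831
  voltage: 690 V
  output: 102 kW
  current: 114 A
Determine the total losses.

11.2 kW

P_in = √3·V·I·cosφ = 1.732×690×114×0.831 = 113215 W
P_out = 102000 W
Losses = P_in − P_out = 113215 − 102000 = 11215 W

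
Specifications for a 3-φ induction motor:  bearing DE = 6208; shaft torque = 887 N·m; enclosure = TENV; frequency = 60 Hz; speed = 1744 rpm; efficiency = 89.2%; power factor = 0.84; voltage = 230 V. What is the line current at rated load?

543 A

ω = 2π×1744/60 = 182.6 rad/s; P_out = τω = 887 × 182.6 = 161966 W
P_in = P_out / η = 161966 / 0.892 = 181576 W
I_L = P_in / (√3·V_L·cosφ) = 181576 / (1.732 × 230 × 0.84) = 543 A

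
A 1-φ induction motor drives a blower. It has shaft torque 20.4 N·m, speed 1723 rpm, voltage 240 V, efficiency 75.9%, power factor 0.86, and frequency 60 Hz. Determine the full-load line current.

ω = 2π×1723/60 = 180.4 rad/s; P_out = τω = 20.4 × 180.4 = 3680 W
P_in = P_out / η = 3680 / 0.759 = 4848 W
I = P_in / (V·cosφ) = 4848 / (240 × 0.86) = 23.5 A

23.5 A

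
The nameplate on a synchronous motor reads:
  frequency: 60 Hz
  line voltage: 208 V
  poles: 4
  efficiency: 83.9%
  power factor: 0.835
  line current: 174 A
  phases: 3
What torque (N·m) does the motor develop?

233 N·m

P_in = √3·V·I·cosφ = 1.732 × 208 × 174 × 0.835 = 52342 W
P_out = η·P_in = 0.839 × 52342 = 43915 W
n = n_s = 120×60/4 = 1800 rpm (synchronous)
ω = 2π×1800/60 = 188.5 rad/s
τ = P_out/ω = 43915/188.5 = 233 N·m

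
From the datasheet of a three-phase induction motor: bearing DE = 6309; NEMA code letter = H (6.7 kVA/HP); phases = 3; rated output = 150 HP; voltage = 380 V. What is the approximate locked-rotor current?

1530 A

S_LR = 6.7 × 150 = 1005 kVA
I_LR = S_LR/(√3·V_L) = 1005000/(1.732×380) = 1530 A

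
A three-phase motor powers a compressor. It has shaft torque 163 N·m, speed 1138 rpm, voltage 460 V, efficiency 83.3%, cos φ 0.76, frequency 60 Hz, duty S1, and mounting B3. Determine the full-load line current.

38.5 A

ω = 2π×1138/60 = 119.2 rad/s; P_out = τω = 163 × 119.2 = 19430 W
P_in = P_out / η = 19430 / 0.833 = 23325 W
I_L = P_in / (√3·V_L·cosφ) = 23325 / (1.732 × 460 × 0.76) = 38.5 A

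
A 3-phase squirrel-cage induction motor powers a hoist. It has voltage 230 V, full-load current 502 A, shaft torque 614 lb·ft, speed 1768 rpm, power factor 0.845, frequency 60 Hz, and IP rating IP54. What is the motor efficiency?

τ = 614 lb·ft × 1.356 = 832.6 N·m
ω = 2π × 1768/60 = 185.1 rad/s; P_out = τω = 832.6 × 185.1 = 154114 W
P_in = √3·V_L·I_L·cosφ = 1.732 × 230 × 502 × 0.845 = 168980 W
η = P_out / P_in = 154114 / 168980 = 0.912 = 91.2%

91.2 %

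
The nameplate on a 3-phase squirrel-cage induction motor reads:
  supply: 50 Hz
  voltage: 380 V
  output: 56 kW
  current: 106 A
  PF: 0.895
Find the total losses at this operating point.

6.44 kW

P_in = √3·V·I·cosφ = 1.732×380×106×0.895 = 62440 W
P_out = 56000 W
Losses = P_in − P_out = 62440 − 56000 = 6440 W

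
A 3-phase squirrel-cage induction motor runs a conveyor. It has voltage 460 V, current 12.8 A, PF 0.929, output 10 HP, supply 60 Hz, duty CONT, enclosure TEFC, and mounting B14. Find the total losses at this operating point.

2.01 kW

P_in = √3·V·I·cosφ = 1.732×460×12.8×0.929 = 9474 W
P_out = 10×746 = 7460 W
Losses = P_in − P_out = 9474 − 7460 = 2014 W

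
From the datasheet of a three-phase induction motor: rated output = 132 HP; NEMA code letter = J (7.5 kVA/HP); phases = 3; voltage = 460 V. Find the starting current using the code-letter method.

1240 A

S_LR = 7.5 × 132 = 990 kVA
I_LR = S_LR/(√3·V_L) = 990000/(1.732×460) = 1240 A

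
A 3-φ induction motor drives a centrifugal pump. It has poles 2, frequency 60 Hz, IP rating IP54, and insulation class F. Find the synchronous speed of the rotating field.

3600 rpm

n_s = 120f/p = 120×60/2 = 3600 rpm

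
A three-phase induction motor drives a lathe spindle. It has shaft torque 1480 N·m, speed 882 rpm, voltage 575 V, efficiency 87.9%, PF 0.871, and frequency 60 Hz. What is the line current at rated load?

179 A

ω = 2π×882/60 = 92.36 rad/s; P_out = τω = 1480 × 92.36 = 136693 W
P_in = P_out / η = 136693 / 0.879 = 155510 W
I_L = P_in / (√3·V_L·cosφ) = 155510 / (1.732 × 575 × 0.871) = 179 A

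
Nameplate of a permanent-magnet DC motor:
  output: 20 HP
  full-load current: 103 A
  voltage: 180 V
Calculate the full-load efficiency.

P_out = 20 × 746 = 14920 W
P_in = V·I = 180 × 103 = 18540 W
η = P_out / P_in = 14920 / 18540 = 0.805 = 80.5%

80.5 %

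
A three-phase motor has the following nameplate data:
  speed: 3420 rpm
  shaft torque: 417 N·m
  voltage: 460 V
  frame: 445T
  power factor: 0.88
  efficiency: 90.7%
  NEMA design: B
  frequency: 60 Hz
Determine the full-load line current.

ω = 2π×3420/60 = 358.1 rad/s; P_out = τω = 417 × 358.1 = 149328 W
P_in = P_out / η = 149328 / 0.907 = 164639 W
I_L = P_in / (√3·V_L·cosφ) = 164639 / (1.732 × 460 × 0.88) = 235 A

235 A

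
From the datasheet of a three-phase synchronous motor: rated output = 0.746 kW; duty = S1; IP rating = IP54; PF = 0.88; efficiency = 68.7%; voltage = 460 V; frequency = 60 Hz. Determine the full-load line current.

P_out = 0.746 kW = 746 W
P_in = P_out / η = 746 / 0.687 = 1086 W
I_L = P_in / (√3·V_L·cosφ) = 1086 / (1.732 × 460 × 0.88) = 1.55 A

1.55 A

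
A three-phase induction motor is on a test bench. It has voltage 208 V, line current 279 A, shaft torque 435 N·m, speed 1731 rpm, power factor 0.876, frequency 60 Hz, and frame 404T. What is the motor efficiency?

ω = 2π × 1731/60 = 181.3 rad/s; P_out = τω = 435 × 181.3 = 78866 W
P_in = √3·V_L·I_L·cosφ = 1.732 × 208 × 279 × 0.876 = 88048 W
η = P_out / P_in = 78866 / 88048 = 0.896 = 89.6%

89.6 %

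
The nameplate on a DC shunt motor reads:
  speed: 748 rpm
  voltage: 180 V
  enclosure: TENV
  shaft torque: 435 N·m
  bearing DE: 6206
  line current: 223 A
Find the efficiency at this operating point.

84.9 %

ω = 2π × 748/60 = 78.33 rad/s; P_out = τω = 435 × 78.33 = 34074 W
P_in = V·I = 180 × 223 = 40140 W
η = P_out / P_in = 34074 / 40140 = 0.849 = 84.9%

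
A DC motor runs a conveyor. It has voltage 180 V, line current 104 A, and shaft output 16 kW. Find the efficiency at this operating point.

85.5 %

P_out = 16 kW = 16000 W
P_in = V·I = 180 × 104 = 18720 W
η = P_out / P_in = 16000 / 18720 = 0.855 = 85.5%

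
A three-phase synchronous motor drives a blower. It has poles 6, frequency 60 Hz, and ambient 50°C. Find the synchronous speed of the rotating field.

n_s = 120f/p = 120×60/6 = 1200 rpm

1200 rpm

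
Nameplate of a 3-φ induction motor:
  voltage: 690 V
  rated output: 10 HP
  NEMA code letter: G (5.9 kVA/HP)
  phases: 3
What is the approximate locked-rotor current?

49.4 A

S_LR = 5.9 × 10 = 59 kVA
I_LR = S_LR/(√3·V_L) = 59000/(1.732×690) = 49.4 A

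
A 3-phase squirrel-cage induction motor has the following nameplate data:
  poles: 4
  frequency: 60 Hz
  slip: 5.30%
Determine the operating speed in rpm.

1705 rpm

n_s = 120f/p = 120×60/4 = 1800 rpm
n = n_s(1 − s) = 1800 × (1 − 0.053) = 1705 rpm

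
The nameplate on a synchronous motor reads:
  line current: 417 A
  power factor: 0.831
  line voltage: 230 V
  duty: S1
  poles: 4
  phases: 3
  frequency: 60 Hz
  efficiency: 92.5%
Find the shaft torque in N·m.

677 N·m

P_in = √3·V·I·cosφ = 1.732 × 230 × 417 × 0.831 = 138042 W
P_out = η·P_in = 0.925 × 138042 = 127689 W
n = n_s = 120×60/4 = 1800 rpm (synchronous)
ω = 2π×1800/60 = 188.5 rad/s
τ = P_out/ω = 127689/188.5 = 677 N·m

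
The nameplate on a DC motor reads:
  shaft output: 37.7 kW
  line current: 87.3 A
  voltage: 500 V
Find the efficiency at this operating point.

P_out = 37.7 kW = 37700 W
P_in = V·I = 500 × 87.3 = 43650 W
η = P_out / P_in = 37700 / 43650 = 0.864 = 86.4%

86.4 %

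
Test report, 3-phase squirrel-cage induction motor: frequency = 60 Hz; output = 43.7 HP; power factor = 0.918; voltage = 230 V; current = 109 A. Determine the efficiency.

81.8 %

P_out = 43.7 × 746 = 32600 W
P_in = √3·V_L·I_L·cosφ = 1.732 × 230 × 109 × 0.918 = 39861 W
η = P_out / P_in = 32600 / 39861 = 0.818 = 81.8%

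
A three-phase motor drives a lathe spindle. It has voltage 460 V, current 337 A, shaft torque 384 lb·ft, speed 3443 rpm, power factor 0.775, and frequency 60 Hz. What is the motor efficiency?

τ = 384 lb·ft × 1.356 = 520.7 N·m
ω = 2π × 3443/60 = 360.6 rad/s; P_out = τω = 520.7 × 360.6 = 187764 W
P_in = √3·V_L·I_L·cosφ = 1.732 × 460 × 337 × 0.775 = 208083 W
η = P_out / P_in = 187764 / 208083 = 0.902 = 90.2%

90.2 %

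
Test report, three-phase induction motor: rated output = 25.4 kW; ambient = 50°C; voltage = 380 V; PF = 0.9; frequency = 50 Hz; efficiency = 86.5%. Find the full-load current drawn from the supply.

49.6 A

P_out = 25.4 kW = 25400 W
P_in = P_out / η = 25400 / 0.865 = 29364 W
I_L = P_in / (√3·V_L·cosφ) = 29364 / (1.732 × 380 × 0.9) = 49.6 A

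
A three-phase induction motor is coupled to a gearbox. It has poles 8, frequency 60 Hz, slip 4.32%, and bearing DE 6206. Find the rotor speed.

n_s = 120f/p = 120×60/8 = 900 rpm
n = n_s(1 − s) = 900 × (1 − 0.0432) = 861 rpm

861 rpm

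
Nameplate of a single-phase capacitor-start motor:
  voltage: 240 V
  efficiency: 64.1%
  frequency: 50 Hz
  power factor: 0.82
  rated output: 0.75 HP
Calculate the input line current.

4.44 A

P_out = 0.75 × 746 = 560 W
P_in = P_out / η = 560 / 0.641 = 874 W
I = P_in / (V·cosφ) = 874 / (240 × 0.82) = 4.44 A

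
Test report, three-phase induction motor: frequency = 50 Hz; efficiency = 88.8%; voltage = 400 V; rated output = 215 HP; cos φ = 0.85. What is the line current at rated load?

307 A

P_out = 215 × 746 = 160390 W
P_in = P_out / η = 160390 / 0.888 = 180619 W
I_L = P_in / (√3·V_L·cosφ) = 180619 / (1.732 × 400 × 0.85) = 307 A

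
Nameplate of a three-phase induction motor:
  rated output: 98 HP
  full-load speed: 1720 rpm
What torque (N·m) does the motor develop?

P_out = 98 × 746 = 73108 W
ω = 2π × 1720/60 = 180.1 rad/s
τ = P_out/ω = 73108/180.1 = 406 N·m

406 N·m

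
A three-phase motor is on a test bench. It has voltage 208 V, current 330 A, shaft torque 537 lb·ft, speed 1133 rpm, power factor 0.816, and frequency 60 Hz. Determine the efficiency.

τ = 537 lb·ft × 1.356 = 728.2 N·m
ω = 2π × 1133/60 = 118.6 rad/s; P_out = τω = 728.2 × 118.6 = 86365 W
P_in = √3·V_L·I_L·cosφ = 1.732 × 208 × 330 × 0.816 = 97010 W
η = P_out / P_in = 86365 / 97010 = 0.890 = 89.0%

89.0 %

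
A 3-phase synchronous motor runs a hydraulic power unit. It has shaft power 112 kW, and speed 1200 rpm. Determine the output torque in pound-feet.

ω = 2π × 1200/60 = 125.7 rad/s
τ = P/ω = 112000/125.7 = 891 N·m
In lb·ft: 891/1.356 = 657 lb·ft

657 lb·ft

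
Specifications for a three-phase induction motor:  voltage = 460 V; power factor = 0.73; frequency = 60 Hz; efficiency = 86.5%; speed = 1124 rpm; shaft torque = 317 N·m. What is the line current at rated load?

ω = 2π×1124/60 = 117.7 rad/s; P_out = τω = 317 × 117.7 = 37311 W
P_in = P_out / η = 37311 / 0.865 = 43134 W
I_L = P_in / (√3·V_L·cosφ) = 43134 / (1.732 × 460 × 0.73) = 74.2 A

74.2 A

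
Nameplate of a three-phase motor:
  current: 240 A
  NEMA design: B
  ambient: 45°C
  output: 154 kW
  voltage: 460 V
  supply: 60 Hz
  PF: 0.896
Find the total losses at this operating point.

17300 W

P_in = √3·V·I·cosφ = 1.732×460×240×0.896 = 171327 W
P_out = 154000 W
Losses = P_in − P_out = 171327 − 154000 = 17327 W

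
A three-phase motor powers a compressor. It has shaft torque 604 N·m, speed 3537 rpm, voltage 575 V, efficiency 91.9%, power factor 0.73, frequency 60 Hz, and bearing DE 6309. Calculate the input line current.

ω = 2π×3537/60 = 370.4 rad/s; P_out = τω = 604 × 370.4 = 223722 W
P_in = P_out / η = 223722 / 0.919 = 243441 W
I_L = P_in / (√3·V_L·cosφ) = 243441 / (1.732 × 575 × 0.73) = 335 A

335 A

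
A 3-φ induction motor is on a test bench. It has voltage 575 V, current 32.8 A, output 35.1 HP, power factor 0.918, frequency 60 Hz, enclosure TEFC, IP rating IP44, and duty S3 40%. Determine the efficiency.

P_out = 35.1 × 746 = 26185 W
P_in = √3·V_L·I_L·cosφ = 1.732 × 575 × 32.8 × 0.918 = 29987 W
η = P_out / P_in = 26185 / 29987 = 0.873 = 87.3%

87.3 %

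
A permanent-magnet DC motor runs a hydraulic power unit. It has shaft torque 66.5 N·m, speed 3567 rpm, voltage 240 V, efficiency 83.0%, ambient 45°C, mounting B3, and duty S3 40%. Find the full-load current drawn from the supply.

ω = 2π×3567/60 = 373.5 rad/s; P_out = τω = 66.5 × 373.5 = 24838 W
P_in = P_out / η = 24838 / 0.830 = 29925 W
I = P_in / V = 29925 / 240 = 125 A

125 A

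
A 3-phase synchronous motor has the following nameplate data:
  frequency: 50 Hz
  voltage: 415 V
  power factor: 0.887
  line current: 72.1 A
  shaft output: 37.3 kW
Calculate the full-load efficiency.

P_out = 37.3 kW = 37300 W
P_in = √3·V_L·I_L·cosφ = 1.732 × 415 × 72.1 × 0.887 = 45968 W
η = P_out / P_in = 37300 / 45968 = 0.811 = 81.1%

81.1 %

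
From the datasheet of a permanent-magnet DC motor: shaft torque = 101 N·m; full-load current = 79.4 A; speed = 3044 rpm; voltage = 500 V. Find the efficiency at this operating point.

81.1 %

ω = 2π × 3044/60 = 318.8 rad/s; P_out = τω = 101 × 318.8 = 32199 W
P_in = V·I = 500 × 79.4 = 39700 W
η = P_out / P_in = 32199 / 39700 = 0.811 = 81.1%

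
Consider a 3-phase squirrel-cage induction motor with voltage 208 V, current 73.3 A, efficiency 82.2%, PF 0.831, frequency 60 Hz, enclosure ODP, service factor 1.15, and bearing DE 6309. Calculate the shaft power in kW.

P_in = √3·V·I·cosφ = 1.732 × 208 × 73.3 × 0.831 = 21944 W
P_out = η·P_in = 0.822 × 21944 = 18038 W

18 kW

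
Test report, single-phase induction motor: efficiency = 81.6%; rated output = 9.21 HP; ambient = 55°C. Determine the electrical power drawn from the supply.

8.42 kW

P_out = 9.21 × 746 = 6871 W
P_in = P_out/η = 6871/0.816 = 8420 W = 8.42 kW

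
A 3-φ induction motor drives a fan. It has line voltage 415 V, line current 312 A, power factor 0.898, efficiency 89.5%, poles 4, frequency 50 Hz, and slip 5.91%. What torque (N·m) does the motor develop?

1220 N·m

P_in = √3·V·I·cosφ = 1.732 × 415 × 312 × 0.898 = 201385 W
P_out = η·P_in = 0.895 × 201385 = 180240 W
n_s = 120×50/4 = 1500 rpm; n = 1500×(1−0.0591) = 1411 rpm
ω = 2π×1411/60 = 147.8 rad/s
τ = P_out/ω = 180240/147.8 = 1220 N·m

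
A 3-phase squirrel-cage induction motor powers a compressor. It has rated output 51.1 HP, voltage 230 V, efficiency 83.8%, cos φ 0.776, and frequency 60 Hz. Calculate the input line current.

147 A

P_out = 51.1 × 746 = 38121 W
P_in = P_out / η = 38121 / 0.838 = 45490 W
I_L = P_in / (√3·V_L·cosφ) = 45490 / (1.732 × 230 × 0.776) = 147 A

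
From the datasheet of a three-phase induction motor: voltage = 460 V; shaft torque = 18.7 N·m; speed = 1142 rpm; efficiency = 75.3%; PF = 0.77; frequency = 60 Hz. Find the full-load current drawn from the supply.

4.84 A

ω = 2π×1142/60 = 119.6 rad/s; P_out = τω = 18.7 × 119.6 = 2237 W
P_in = P_out / η = 2237 / 0.753 = 2971 W
I_L = P_in / (√3·V_L·cosφ) = 2971 / (1.732 × 460 × 0.77) = 4.84 A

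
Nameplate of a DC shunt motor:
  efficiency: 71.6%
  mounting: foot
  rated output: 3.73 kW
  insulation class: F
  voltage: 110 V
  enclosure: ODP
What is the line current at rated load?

47.4 A

P_out = 3.73 kW = 3730 W
P_in = P_out / η = 3730 / 0.716 = 5209 W
I = P_in / V = 5209 / 110 = 47.4 A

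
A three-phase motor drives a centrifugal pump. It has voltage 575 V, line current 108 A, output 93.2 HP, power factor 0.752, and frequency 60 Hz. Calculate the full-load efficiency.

86.0 %

P_out = 93.2 × 746 = 69527 W
P_in = √3·V_L·I_L·cosφ = 1.732 × 575 × 108 × 0.752 = 80883 W
η = P_out / P_in = 69527 / 80883 = 0.860 = 86.0%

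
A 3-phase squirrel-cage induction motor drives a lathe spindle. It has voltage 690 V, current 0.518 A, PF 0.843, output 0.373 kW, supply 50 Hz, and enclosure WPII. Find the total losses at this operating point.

P_in = √3·V·I·cosφ = 1.732×690×0.518×0.843 = 522 W
P_out = 373 W
Losses = P_in − P_out = 522 − 373 = 149 W

149 W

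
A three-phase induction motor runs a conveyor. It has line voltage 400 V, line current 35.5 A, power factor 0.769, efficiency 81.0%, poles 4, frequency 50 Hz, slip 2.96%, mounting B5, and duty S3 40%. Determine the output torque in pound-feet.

P_in = √3·V·I·cosφ = 1.732 × 400 × 35.5 × 0.769 = 18913 W
P_out = η·P_in = 0.81 × 18913 = 15320 W
n_s = 120×50/4 = 1500 rpm; n = 1500×(1−0.0296) = 1456 rpm
ω = 2π×1456/60 = 152.5 rad/s
τ = P_out/ω = 15320/152.5 = 100.5 N·m
In lb·ft: 100.5/1.356 = 74.1 lb·ft

74.1 lb·ft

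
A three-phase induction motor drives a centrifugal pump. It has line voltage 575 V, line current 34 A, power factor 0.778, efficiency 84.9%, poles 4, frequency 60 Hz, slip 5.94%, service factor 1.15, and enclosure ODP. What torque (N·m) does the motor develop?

126 N·m

P_in = √3·V·I·cosφ = 1.732 × 575 × 34 × 0.778 = 26344 W
P_out = η·P_in = 0.849 × 26344 = 22366 W
n_s = 120×60/4 = 1800 rpm; n = 1800×(1−0.0594) = 1693 rpm
ω = 2π×1693/60 = 177.3 rad/s
τ = P_out/ω = 22366/177.3 = 126 N·m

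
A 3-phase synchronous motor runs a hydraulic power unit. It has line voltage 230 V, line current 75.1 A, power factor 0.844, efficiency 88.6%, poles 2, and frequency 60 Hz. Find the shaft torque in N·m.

P_in = √3·V·I·cosφ = 1.732 × 230 × 75.1 × 0.844 = 25250 W
P_out = η·P_in = 0.886 × 25250 = 22372 W
n = n_s = 120×60/2 = 3600 rpm (synchronous)
ω = 2π×3600/60 = 377 rad/s
τ = P_out/ω = 22372/377 = 59.3 N·m

59.3 N·m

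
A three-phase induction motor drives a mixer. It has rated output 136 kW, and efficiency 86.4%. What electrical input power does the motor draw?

P_out = 136000 W
P_in = P_out/η = 136000/0.864 = 157407 W = 157 kW

157 kW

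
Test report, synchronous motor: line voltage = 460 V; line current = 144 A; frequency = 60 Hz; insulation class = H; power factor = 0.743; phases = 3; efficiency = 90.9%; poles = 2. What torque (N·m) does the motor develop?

P_in = √3·V·I·cosφ = 1.732 × 460 × 144 × 0.743 = 85243 W
P_out = η·P_in = 0.909 × 85243 = 77486 W
n = n_s = 120×60/2 = 3600 rpm (synchronous)
ω = 2π×3600/60 = 377 rad/s
τ = P_out/ω = 77486/377 = 206 N·m

206 N·m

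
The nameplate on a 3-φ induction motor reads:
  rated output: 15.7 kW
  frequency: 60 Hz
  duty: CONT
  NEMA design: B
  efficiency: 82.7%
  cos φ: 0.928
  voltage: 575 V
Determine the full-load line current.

20.5 A

P_out = 15.7 kW = 15700 W
P_in = P_out / η = 15700 / 0.827 = 18984 W
I_L = P_in / (√3·V_L·cosφ) = 18984 / (1.732 × 575 × 0.928) = 20.5 A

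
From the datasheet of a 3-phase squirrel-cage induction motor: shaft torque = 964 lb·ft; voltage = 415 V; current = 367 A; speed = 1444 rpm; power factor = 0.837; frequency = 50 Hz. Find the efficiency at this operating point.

89.5 %

τ = 964 lb·ft × 1.356 = 1307 N·m
ω = 2π × 1444/60 = 151.2 rad/s; P_out = τω = 1307 × 151.2 = 197618 W
P_in = √3·V_L·I_L·cosφ = 1.732 × 415 × 367 × 0.837 = 220794 W
η = P_out / P_in = 197618 / 220794 = 0.895 = 89.5%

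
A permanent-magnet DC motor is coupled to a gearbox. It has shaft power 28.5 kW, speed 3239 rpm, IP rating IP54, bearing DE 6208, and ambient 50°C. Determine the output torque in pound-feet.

62 lb·ft

ω = 2π × 3239/60 = 339.2 rad/s
τ = P/ω = 28500/339.2 = 84.02 N·m
In lb·ft: 84.02/1.356 = 62 lb·ft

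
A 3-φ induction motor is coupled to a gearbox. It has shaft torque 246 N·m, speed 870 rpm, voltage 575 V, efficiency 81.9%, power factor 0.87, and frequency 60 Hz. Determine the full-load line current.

ω = 2π×870/60 = 91.11 rad/s; P_out = τω = 246 × 91.11 = 22413 W
P_in = P_out / η = 22413 / 0.819 = 27366 W
I_L = P_in / (√3·V_L·cosφ) = 27366 / (1.732 × 575 × 0.87) = 31.6 A

31.6 A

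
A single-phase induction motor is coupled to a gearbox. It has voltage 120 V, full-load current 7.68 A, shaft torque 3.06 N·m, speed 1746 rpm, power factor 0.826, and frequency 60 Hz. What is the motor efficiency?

73.5 %

ω = 2π × 1746/60 = 182.8 rad/s; P_out = τω = 3.06 × 182.8 = 559 W
P_in = V·I·cosφ = 120 × 7.68 × 0.826 = 761 W
η = P_out / P_in = 559 / 761 = 0.735 = 73.5%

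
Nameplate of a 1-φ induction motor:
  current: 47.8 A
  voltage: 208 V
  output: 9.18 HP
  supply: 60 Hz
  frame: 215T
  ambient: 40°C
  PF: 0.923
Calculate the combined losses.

2.33 kW

P_in = V·I·cosφ = 208×47.8×0.923 = 9177 W
P_out = 9.18×746 = 6848 W
Losses = P_in − P_out = 9177 − 6848 = 2329 W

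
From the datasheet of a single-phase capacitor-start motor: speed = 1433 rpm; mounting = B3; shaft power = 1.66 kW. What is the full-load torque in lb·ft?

ω = 2π × 1433/60 = 150.1 rad/s
τ = P/ω = 1660/150.1 = 11.06 N·m
In lb·ft: 11.06/1.356 = 8.16 lb·ft

8.16 lb·ft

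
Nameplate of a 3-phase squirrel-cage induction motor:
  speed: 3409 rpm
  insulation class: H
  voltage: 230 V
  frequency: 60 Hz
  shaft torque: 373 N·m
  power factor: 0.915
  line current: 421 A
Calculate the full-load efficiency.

ω = 2π × 3409/60 = 357 rad/s; P_out = τω = 373 × 357 = 133161 W
P_in = √3·V_L·I_L·cosφ = 1.732 × 230 × 421 × 0.915 = 153454 W
η = P_out / P_in = 133161 / 153454 = 0.868 = 86.8%

86.8 %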